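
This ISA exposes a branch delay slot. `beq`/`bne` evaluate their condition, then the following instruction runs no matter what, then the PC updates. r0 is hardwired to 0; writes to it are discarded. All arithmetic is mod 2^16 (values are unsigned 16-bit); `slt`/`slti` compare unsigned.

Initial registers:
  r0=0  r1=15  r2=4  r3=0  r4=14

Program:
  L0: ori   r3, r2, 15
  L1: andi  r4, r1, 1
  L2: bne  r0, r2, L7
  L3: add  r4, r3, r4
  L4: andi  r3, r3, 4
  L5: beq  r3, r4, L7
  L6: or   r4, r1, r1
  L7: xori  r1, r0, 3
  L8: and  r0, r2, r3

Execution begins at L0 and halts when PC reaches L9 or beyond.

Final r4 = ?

  step pc=0: ori   r3, r2, 15  regs=(0,15,4,15,14)
  step pc=1: andi  r4, r1, 1  regs=(0,15,4,15,1)
  step pc=2: bne  r0, r2, L7  cond=T  regs=(0,15,4,15,1)
  step pc=3: add  r4, r3, r4  regs=(0,15,4,15,16)
  step pc=7: xori  r1, r0, 3  regs=(0,3,4,15,16)
  step pc=8: and  r0, r2, r3  regs=(0,3,4,15,16)

16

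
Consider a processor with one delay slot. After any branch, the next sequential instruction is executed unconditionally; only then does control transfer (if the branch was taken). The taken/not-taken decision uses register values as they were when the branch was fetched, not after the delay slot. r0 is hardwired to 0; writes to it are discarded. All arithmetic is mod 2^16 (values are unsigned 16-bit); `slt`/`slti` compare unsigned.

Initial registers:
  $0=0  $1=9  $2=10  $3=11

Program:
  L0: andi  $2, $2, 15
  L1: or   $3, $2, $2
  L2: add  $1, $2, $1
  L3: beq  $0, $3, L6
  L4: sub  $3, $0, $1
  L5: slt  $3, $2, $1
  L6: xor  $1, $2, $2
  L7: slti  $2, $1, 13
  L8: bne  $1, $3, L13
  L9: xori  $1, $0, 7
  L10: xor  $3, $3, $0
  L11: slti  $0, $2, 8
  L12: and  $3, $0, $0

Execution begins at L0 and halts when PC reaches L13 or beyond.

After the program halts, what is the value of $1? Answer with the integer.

7

  step pc=0: andi  $2, $2, 15  regs=(0,9,10,11)
  step pc=1: or   $3, $2, $2  regs=(0,9,10,10)
  step pc=2: add  $1, $2, $1  regs=(0,19,10,10)
  step pc=3: beq  $0, $3, L6  cond=F  regs=(0,19,10,10)
  step pc=4: sub  $3, $0, $1  regs=(0,19,10,65517)
  step pc=5: slt  $3, $2, $1  regs=(0,19,10,1)
  step pc=6: xor  $1, $2, $2  regs=(0,0,10,1)
  step pc=7: slti  $2, $1, 13  regs=(0,0,1,1)
  step pc=8: bne  $1, $3, L13  cond=T  regs=(0,0,1,1)
  step pc=9: xori  $1, $0, 7  regs=(0,7,1,1)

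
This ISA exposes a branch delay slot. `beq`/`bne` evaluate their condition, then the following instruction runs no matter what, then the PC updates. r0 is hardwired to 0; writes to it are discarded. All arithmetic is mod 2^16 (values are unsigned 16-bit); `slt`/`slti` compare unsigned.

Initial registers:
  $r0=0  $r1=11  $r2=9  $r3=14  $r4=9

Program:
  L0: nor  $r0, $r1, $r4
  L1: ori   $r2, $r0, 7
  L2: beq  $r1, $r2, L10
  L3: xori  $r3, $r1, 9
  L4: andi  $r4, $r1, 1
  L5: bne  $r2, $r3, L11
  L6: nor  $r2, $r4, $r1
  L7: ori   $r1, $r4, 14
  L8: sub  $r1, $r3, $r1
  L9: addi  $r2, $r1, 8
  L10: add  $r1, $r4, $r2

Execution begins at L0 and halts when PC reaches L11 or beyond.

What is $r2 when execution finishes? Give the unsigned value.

65524

#0 nor  $r0, $r1, $r4 ; 0/11/9/14/9
#1 ori   $r2, $r0, 7 ; 0/11/7/14/9
#2 beq  $r1, $r2, L10 ; 0/11/7/14/9 ; →fallthru
#3 xori  $r3, $r1, 9 ; 0/11/7/2/9
#4 andi  $r4, $r1, 1 ; 0/11/7/2/1
#5 bne  $r2, $r3, L11 ; 0/11/7/2/1 ; →target
#6 nor  $r2, $r4, $r1 ; 0/11/65524/2/1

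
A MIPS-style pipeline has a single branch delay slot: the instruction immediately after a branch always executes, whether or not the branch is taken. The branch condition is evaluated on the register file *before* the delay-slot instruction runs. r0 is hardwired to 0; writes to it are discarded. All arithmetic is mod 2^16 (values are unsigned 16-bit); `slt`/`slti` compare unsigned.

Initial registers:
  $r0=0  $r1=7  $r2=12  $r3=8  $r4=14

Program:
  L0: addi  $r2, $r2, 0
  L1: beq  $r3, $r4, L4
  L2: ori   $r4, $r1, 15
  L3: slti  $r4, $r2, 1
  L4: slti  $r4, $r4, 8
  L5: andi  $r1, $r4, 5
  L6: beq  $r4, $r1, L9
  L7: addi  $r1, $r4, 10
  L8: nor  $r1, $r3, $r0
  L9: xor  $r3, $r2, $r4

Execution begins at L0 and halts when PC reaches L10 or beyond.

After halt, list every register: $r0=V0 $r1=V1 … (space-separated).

$r0=0 $r1=11 $r2=12 $r3=13 $r4=1

#0 addi  $r2, $r2, 0 ; 0/7/12/8/14
#1 beq  $r3, $r4, L4 ; 0/7/12/8/14 ; →fallthru
#2 ori   $r4, $r1, 15 ; 0/7/12/8/15
#3 slti  $r4, $r2, 1 ; 0/7/12/8/0
#4 slti  $r4, $r4, 8 ; 0/7/12/8/1
#5 andi  $r1, $r4, 5 ; 0/1/12/8/1
#6 beq  $r4, $r1, L9 ; 0/1/12/8/1 ; →target
#7 addi  $r1, $r4, 10 ; 0/11/12/8/1
#9 xor  $r3, $r2, $r4 ; 0/11/12/13/1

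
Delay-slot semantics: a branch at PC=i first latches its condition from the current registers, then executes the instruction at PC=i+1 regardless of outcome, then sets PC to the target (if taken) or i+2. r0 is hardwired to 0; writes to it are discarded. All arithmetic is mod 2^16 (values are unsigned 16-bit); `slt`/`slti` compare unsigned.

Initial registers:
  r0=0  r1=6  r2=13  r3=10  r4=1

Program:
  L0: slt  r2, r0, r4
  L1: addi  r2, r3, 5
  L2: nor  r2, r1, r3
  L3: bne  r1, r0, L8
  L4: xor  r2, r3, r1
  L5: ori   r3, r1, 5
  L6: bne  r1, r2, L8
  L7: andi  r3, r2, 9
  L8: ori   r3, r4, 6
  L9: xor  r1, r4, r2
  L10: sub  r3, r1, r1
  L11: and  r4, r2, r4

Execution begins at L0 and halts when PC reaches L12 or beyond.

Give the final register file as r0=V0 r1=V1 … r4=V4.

r0=0 r1=13 r2=12 r3=0 r4=0

[0] slt  r2, r0, r4  →  {r0:0, r1:6, r2:1, r3:10, r4:1}
[1] addi  r2, r3, 5  →  {r0:0, r1:6, r2:15, r3:10, r4:1}
[2] nor  r2, r1, r3  →  {r0:0, r1:6, r2:65521, r3:10, r4:1}
[3] bne  r1, r0, L8  →  {r0:0, r1:6, r2:65521, r3:10, r4:1}  ⟨branch taken⟩
[4] xor  r2, r3, r1  →  {r0:0, r1:6, r2:12, r3:10, r4:1}
[8] ori   r3, r4, 6  →  {r0:0, r1:6, r2:12, r3:7, r4:1}
[9] xor  r1, r4, r2  →  {r0:0, r1:13, r2:12, r3:7, r4:1}
[10] sub  r3, r1, r1  →  {r0:0, r1:13, r2:12, r3:0, r4:1}
[11] and  r4, r2, r4  →  {r0:0, r1:13, r2:12, r3:0, r4:0}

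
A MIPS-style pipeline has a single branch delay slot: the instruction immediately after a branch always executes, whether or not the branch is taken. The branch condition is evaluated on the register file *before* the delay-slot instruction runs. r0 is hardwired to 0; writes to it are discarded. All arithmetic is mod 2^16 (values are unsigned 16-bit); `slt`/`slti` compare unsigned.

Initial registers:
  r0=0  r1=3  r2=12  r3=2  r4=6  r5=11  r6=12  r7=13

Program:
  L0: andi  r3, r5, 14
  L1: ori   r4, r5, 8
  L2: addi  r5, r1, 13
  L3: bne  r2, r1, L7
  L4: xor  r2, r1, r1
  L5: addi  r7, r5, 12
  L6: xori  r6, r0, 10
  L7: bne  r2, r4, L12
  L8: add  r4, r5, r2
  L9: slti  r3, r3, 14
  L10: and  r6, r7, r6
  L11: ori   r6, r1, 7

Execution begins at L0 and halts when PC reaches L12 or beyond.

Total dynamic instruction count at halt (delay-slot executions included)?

PC=0  andi  r3, r5, 14       | r0=0 r1=3 r2=12 r3=10 r4=6 r5=11 r6=12 r7=13
PC=1  ori   r4, r5, 8        | r0=0 r1=3 r2=12 r3=10 r4=11 r5=11 r6=12 r7=13
PC=2  addi  r5, r1, 13       | r0=0 r1=3 r2=12 r3=10 r4=11 r5=16 r6=12 r7=13
PC=3  bne  r2, r1, L7        | r0=0 r1=3 r2=12 r3=10 r4=11 r5=16 r6=12 r7=13  [TAKEN]
PC=4  xor  r2, r1, r1        | r0=0 r1=3 r2=0 r3=10 r4=11 r5=16 r6=12 r7=13
PC=7  bne  r2, r4, L12       | r0=0 r1=3 r2=0 r3=10 r4=11 r5=16 r6=12 r7=13  [TAKEN]
PC=8  add  r4, r5, r2        | r0=0 r1=3 r2=0 r3=10 r4=16 r5=16 r6=12 r7=13

7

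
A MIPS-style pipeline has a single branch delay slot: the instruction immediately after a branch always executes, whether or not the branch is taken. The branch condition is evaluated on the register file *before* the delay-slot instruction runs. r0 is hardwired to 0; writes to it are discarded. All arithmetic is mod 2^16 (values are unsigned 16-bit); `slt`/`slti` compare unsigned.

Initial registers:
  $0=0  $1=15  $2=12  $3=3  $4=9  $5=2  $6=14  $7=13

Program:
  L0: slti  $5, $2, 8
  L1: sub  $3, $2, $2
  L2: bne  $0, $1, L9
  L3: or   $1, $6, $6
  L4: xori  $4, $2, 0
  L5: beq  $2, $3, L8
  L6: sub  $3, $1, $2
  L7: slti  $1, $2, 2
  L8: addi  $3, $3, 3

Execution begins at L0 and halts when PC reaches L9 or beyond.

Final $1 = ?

#0 slti  $5, $2, 8 ; 0/15/12/3/9/0/14/13
#1 sub  $3, $2, $2 ; 0/15/12/0/9/0/14/13
#2 bne  $0, $1, L9 ; 0/15/12/0/9/0/14/13 ; →target
#3 or   $1, $6, $6 ; 0/14/12/0/9/0/14/13

14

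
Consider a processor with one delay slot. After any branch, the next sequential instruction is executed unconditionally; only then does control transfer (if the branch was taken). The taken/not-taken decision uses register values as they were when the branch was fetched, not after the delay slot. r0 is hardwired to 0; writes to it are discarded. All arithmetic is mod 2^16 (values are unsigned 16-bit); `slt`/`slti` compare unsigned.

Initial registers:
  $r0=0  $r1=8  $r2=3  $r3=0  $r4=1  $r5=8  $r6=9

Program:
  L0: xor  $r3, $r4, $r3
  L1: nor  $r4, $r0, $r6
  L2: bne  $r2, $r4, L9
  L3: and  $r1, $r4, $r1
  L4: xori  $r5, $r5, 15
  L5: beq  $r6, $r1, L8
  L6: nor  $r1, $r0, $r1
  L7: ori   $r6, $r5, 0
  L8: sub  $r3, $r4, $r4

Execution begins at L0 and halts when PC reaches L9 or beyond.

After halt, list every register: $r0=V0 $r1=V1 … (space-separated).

[0] xor  $r3, $r4, $r3  →  {$r0:0, $r1:8, $r2:3, $r3:1, $r4:1, $r5:8, $r6:9}
[1] nor  $r4, $r0, $r6  →  {$r0:0, $r1:8, $r2:3, $r3:1, $r4:65526, $r5:8, $r6:9}
[2] bne  $r2, $r4, L9  →  {$r0:0, $r1:8, $r2:3, $r3:1, $r4:65526, $r5:8, $r6:9}  ⟨branch taken⟩
[3] and  $r1, $r4, $r1  →  {$r0:0, $r1:0, $r2:3, $r3:1, $r4:65526, $r5:8, $r6:9}

$r0=0 $r1=0 $r2=3 $r3=1 $r4=65526 $r5=8 $r6=9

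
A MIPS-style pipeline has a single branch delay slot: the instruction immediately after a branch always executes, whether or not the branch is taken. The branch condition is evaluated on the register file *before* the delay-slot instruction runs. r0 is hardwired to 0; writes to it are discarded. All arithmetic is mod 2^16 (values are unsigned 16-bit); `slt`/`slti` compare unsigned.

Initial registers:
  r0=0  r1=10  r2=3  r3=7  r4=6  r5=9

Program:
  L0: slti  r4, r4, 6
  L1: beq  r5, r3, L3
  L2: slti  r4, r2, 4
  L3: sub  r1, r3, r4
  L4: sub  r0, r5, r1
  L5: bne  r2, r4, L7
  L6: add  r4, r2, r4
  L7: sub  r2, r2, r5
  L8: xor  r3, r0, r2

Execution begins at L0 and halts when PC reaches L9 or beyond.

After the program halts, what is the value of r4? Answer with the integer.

#0 slti  r4, r4, 6 ; 0/10/3/7/0/9
#1 beq  r5, r3, L3 ; 0/10/3/7/0/9 ; →fallthru
#2 slti  r4, r2, 4 ; 0/10/3/7/1/9
#3 sub  r1, r3, r4 ; 0/6/3/7/1/9
#4 sub  r0, r5, r1 ; 0/6/3/7/1/9
#5 bne  r2, r4, L7 ; 0/6/3/7/1/9 ; →target
#6 add  r4, r2, r4 ; 0/6/3/7/4/9
#7 sub  r2, r2, r5 ; 0/6/65530/7/4/9
#8 xor  r3, r0, r2 ; 0/6/65530/65530/4/9

4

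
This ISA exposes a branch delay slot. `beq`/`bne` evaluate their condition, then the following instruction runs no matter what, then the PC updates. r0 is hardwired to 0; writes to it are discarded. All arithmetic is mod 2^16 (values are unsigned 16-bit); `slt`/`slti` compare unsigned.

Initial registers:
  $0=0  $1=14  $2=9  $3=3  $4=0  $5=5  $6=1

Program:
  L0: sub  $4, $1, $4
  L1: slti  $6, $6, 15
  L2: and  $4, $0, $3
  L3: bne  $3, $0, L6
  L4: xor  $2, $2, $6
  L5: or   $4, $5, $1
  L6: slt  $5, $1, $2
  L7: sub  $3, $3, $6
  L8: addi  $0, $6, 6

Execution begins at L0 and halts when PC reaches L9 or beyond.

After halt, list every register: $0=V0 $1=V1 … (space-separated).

$0=0 $1=14 $2=8 $3=2 $4=0 $5=0 $6=1

  step pc=0: sub  $4, $1, $4  regs=(0,14,9,3,14,5,1)
  step pc=1: slti  $6, $6, 15  regs=(0,14,9,3,14,5,1)
  step pc=2: and  $4, $0, $3  regs=(0,14,9,3,0,5,1)
  step pc=3: bne  $3, $0, L6  cond=T  regs=(0,14,9,3,0,5,1)
  step pc=4: xor  $2, $2, $6  regs=(0,14,8,3,0,5,1)
  step pc=6: slt  $5, $1, $2  regs=(0,14,8,3,0,0,1)
  step pc=7: sub  $3, $3, $6  regs=(0,14,8,2,0,0,1)
  step pc=8: addi  $0, $6, 6  regs=(0,14,8,2,0,0,1)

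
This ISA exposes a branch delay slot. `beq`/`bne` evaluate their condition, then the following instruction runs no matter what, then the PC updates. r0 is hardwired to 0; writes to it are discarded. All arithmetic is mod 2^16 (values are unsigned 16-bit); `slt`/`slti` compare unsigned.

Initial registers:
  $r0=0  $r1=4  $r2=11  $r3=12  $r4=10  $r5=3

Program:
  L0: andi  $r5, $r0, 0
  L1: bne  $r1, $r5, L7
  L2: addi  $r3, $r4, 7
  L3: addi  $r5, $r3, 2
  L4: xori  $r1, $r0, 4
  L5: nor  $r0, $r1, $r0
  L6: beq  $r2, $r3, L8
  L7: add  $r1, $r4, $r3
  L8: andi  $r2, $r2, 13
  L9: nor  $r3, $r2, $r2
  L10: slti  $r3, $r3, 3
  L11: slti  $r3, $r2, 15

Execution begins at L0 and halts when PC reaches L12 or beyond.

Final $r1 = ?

#0 andi  $r5, $r0, 0 ; 0/4/11/12/10/0
#1 bne  $r1, $r5, L7 ; 0/4/11/12/10/0 ; →target
#2 addi  $r3, $r4, 7 ; 0/4/11/17/10/0
#7 add  $r1, $r4, $r3 ; 0/27/11/17/10/0
#8 andi  $r2, $r2, 13 ; 0/27/9/17/10/0
#9 nor  $r3, $r2, $r2 ; 0/27/9/65526/10/0
#10 slti  $r3, $r3, 3 ; 0/27/9/0/10/0
#11 slti  $r3, $r2, 15 ; 0/27/9/1/10/0

27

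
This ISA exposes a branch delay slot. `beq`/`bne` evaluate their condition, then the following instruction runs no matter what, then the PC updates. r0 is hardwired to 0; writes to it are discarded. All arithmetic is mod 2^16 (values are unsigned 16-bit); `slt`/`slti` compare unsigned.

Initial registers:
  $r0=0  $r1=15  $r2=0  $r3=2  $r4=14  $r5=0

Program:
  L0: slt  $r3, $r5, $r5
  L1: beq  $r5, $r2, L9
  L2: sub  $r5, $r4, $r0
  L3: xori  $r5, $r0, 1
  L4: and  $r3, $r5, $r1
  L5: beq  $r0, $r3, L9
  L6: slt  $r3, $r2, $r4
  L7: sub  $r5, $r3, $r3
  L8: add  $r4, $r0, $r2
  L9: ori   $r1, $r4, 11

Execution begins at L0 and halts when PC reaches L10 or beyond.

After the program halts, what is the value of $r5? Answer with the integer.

  step pc=0: slt  $r3, $r5, $r5  regs=(0,15,0,0,14,0)
  step pc=1: beq  $r5, $r2, L9  cond=T  regs=(0,15,0,0,14,0)
  step pc=2: sub  $r5, $r4, $r0  regs=(0,15,0,0,14,14)
  step pc=9: ori   $r1, $r4, 11  regs=(0,15,0,0,14,14)

14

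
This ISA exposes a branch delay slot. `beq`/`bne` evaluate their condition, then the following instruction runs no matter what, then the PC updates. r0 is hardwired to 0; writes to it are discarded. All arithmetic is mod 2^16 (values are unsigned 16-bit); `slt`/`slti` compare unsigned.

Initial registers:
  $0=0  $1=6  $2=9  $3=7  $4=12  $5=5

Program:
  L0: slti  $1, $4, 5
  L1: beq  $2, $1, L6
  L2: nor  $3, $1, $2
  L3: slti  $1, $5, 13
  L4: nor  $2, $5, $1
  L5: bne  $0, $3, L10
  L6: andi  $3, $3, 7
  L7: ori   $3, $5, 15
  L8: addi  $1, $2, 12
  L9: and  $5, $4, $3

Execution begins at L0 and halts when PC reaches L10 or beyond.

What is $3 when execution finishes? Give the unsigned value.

#0 slti  $1, $4, 5 ; 0/0/9/7/12/5
#1 beq  $2, $1, L6 ; 0/0/9/7/12/5 ; →fallthru
#2 nor  $3, $1, $2 ; 0/0/9/65526/12/5
#3 slti  $1, $5, 13 ; 0/1/9/65526/12/5
#4 nor  $2, $5, $1 ; 0/1/65530/65526/12/5
#5 bne  $0, $3, L10 ; 0/1/65530/65526/12/5 ; →target
#6 andi  $3, $3, 7 ; 0/1/65530/6/12/5

6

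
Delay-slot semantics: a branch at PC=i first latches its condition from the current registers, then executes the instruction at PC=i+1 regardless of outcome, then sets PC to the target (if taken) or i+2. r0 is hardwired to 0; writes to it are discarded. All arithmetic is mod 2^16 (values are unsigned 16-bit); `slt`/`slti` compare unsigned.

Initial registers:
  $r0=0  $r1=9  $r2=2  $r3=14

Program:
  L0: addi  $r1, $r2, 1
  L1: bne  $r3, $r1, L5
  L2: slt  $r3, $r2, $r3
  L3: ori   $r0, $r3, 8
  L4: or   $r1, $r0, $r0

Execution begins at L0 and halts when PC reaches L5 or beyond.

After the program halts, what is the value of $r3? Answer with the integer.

1

[0] addi  $r1, $r2, 1  →  {$r0:0, $r1:3, $r2:2, $r3:14}
[1] bne  $r3, $r1, L5  →  {$r0:0, $r1:3, $r2:2, $r3:14}  ⟨branch taken⟩
[2] slt  $r3, $r2, $r3  →  {$r0:0, $r1:3, $r2:2, $r3:1}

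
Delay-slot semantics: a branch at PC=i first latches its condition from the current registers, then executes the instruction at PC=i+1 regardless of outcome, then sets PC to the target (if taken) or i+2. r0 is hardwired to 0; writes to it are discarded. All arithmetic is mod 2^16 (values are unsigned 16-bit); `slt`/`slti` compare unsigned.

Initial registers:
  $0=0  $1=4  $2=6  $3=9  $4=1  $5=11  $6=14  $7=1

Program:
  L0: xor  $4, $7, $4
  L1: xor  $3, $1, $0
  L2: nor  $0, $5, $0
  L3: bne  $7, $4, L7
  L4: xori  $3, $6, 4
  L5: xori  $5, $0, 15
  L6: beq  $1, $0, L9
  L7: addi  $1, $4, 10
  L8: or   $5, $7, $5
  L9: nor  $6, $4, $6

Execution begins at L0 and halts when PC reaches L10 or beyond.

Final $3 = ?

[0] xor  $4, $7, $4  →  {$0:0, $1:4, $2:6, $3:9, $4:0, $5:11, $6:14, $7:1}
[1] xor  $3, $1, $0  →  {$0:0, $1:4, $2:6, $3:4, $4:0, $5:11, $6:14, $7:1}
[2] nor  $0, $5, $0  →  {$0:0, $1:4, $2:6, $3:4, $4:0, $5:11, $6:14, $7:1}
[3] bne  $7, $4, L7  →  {$0:0, $1:4, $2:6, $3:4, $4:0, $5:11, $6:14, $7:1}  ⟨branch taken⟩
[4] xori  $3, $6, 4  →  {$0:0, $1:4, $2:6, $3:10, $4:0, $5:11, $6:14, $7:1}
[7] addi  $1, $4, 10  →  {$0:0, $1:10, $2:6, $3:10, $4:0, $5:11, $6:14, $7:1}
[8] or   $5, $7, $5  →  {$0:0, $1:10, $2:6, $3:10, $4:0, $5:11, $6:14, $7:1}
[9] nor  $6, $4, $6  →  {$0:0, $1:10, $2:6, $3:10, $4:0, $5:11, $6:65521, $7:1}

10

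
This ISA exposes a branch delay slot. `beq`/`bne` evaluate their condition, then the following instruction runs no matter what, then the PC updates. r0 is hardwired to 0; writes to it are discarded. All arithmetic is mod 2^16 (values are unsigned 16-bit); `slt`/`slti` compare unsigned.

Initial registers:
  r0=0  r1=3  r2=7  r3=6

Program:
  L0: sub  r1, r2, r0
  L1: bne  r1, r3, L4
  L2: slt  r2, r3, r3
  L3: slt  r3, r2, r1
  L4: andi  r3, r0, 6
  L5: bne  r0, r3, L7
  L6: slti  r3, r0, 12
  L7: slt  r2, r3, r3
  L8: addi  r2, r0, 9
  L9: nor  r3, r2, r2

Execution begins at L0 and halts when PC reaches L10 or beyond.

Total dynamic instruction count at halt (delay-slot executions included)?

  step pc=0: sub  r1, r2, r0  regs=(0,7,7,6)
  step pc=1: bne  r1, r3, L4  cond=T  regs=(0,7,7,6)
  step pc=2: slt  r2, r3, r3  regs=(0,7,0,6)
  step pc=4: andi  r3, r0, 6  regs=(0,7,0,0)
  step pc=5: bne  r0, r3, L7  cond=F  regs=(0,7,0,0)
  step pc=6: slti  r3, r0, 12  regs=(0,7,0,1)
  step pc=7: slt  r2, r3, r3  regs=(0,7,0,1)
  step pc=8: addi  r2, r0, 9  regs=(0,7,9,1)
  step pc=9: nor  r3, r2, r2  regs=(0,7,9,65526)

9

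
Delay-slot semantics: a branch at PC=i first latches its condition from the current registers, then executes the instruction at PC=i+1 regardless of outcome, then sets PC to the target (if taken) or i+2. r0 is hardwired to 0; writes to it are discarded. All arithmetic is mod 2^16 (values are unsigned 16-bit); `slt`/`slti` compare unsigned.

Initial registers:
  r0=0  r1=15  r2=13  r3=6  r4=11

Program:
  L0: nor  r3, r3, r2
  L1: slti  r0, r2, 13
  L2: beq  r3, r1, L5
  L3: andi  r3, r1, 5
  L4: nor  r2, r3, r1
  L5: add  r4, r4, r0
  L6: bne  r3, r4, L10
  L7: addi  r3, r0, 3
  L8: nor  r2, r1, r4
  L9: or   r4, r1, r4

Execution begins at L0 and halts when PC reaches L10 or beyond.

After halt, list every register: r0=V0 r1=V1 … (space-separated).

r0=0 r1=15 r2=65520 r3=3 r4=11

#0 nor  r3, r3, r2 ; 0/15/13/65520/11
#1 slti  r0, r2, 13 ; 0/15/13/65520/11
#2 beq  r3, r1, L5 ; 0/15/13/65520/11 ; →fallthru
#3 andi  r3, r1, 5 ; 0/15/13/5/11
#4 nor  r2, r3, r1 ; 0/15/65520/5/11
#5 add  r4, r4, r0 ; 0/15/65520/5/11
#6 bne  r3, r4, L10 ; 0/15/65520/5/11 ; →target
#7 addi  r3, r0, 3 ; 0/15/65520/3/11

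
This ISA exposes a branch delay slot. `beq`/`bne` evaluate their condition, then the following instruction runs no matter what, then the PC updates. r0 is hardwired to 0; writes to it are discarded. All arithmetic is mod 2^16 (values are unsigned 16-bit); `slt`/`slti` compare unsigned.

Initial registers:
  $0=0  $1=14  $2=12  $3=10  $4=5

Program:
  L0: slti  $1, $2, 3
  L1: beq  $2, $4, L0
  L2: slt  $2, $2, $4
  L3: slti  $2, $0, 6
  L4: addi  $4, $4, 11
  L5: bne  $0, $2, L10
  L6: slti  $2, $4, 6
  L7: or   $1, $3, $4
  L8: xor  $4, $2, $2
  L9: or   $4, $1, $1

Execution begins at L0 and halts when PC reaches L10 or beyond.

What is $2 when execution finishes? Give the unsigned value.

[0] slti  $1, $2, 3  →  {$0:0, $1:0, $2:12, $3:10, $4:5}
[1] beq  $2, $4, L0  →  {$0:0, $1:0, $2:12, $3:10, $4:5}  ⟨branch fallthrough⟩
[2] slt  $2, $2, $4  →  {$0:0, $1:0, $2:0, $3:10, $4:5}
[3] slti  $2, $0, 6  →  {$0:0, $1:0, $2:1, $3:10, $4:5}
[4] addi  $4, $4, 11  →  {$0:0, $1:0, $2:1, $3:10, $4:16}
[5] bne  $0, $2, L10  →  {$0:0, $1:0, $2:1, $3:10, $4:16}  ⟨branch taken⟩
[6] slti  $2, $4, 6  →  {$0:0, $1:0, $2:0, $3:10, $4:16}

0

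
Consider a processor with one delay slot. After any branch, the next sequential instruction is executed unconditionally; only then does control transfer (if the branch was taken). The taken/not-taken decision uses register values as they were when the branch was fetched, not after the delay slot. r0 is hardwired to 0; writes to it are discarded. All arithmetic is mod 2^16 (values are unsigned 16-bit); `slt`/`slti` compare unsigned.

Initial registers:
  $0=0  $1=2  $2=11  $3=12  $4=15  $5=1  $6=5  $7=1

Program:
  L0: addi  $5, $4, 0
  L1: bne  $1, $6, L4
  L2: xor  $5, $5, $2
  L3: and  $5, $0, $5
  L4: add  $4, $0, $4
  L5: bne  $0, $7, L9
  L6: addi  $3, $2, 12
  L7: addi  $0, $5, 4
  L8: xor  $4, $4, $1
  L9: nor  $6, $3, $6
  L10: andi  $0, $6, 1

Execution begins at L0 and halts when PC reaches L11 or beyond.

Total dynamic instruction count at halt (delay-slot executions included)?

8

PC=0  addi  $5, $4, 0        | $0=0 $1=2 $2=11 $3=12 $4=15 $5=15 $6=5 $7=1
PC=1  bne  $1, $6, L4        | $0=0 $1=2 $2=11 $3=12 $4=15 $5=15 $6=5 $7=1  [TAKEN]
PC=2  xor  $5, $5, $2        | $0=0 $1=2 $2=11 $3=12 $4=15 $5=4 $6=5 $7=1
PC=4  add  $4, $0, $4        | $0=0 $1=2 $2=11 $3=12 $4=15 $5=4 $6=5 $7=1
PC=5  bne  $0, $7, L9        | $0=0 $1=2 $2=11 $3=12 $4=15 $5=4 $6=5 $7=1  [TAKEN]
PC=6  addi  $3, $2, 12       | $0=0 $1=2 $2=11 $3=23 $4=15 $5=4 $6=5 $7=1
PC=9  nor  $6, $3, $6        | $0=0 $1=2 $2=11 $3=23 $4=15 $5=4 $6=65512 $7=1
PC=10 andi  $0, $6, 1        | $0=0 $1=2 $2=11 $3=23 $4=15 $5=4 $6=65512 $7=1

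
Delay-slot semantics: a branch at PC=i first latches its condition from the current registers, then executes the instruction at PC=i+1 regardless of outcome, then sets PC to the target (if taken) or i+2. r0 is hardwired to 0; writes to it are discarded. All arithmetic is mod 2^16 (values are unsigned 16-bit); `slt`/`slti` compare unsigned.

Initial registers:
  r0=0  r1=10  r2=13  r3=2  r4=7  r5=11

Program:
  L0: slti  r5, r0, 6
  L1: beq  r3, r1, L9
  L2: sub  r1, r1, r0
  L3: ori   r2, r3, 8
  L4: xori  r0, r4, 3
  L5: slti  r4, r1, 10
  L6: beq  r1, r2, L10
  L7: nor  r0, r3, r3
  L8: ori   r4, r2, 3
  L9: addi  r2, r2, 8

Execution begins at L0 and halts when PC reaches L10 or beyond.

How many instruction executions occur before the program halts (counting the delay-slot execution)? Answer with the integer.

8

PC=0  slti  r5, r0, 6        | r0=0 r1=10 r2=13 r3=2 r4=7 r5=1
PC=1  beq  r3, r1, L9        | r0=0 r1=10 r2=13 r3=2 r4=7 r5=1  [not taken]
PC=2  sub  r1, r1, r0        | r0=0 r1=10 r2=13 r3=2 r4=7 r5=1
PC=3  ori   r2, r3, 8        | r0=0 r1=10 r2=10 r3=2 r4=7 r5=1
PC=4  xori  r0, r4, 3        | r0=0 r1=10 r2=10 r3=2 r4=7 r5=1
PC=5  slti  r4, r1, 10       | r0=0 r1=10 r2=10 r3=2 r4=0 r5=1
PC=6  beq  r1, r2, L10       | r0=0 r1=10 r2=10 r3=2 r4=0 r5=1  [TAKEN]
PC=7  nor  r0, r3, r3        | r0=0 r1=10 r2=10 r3=2 r4=0 r5=1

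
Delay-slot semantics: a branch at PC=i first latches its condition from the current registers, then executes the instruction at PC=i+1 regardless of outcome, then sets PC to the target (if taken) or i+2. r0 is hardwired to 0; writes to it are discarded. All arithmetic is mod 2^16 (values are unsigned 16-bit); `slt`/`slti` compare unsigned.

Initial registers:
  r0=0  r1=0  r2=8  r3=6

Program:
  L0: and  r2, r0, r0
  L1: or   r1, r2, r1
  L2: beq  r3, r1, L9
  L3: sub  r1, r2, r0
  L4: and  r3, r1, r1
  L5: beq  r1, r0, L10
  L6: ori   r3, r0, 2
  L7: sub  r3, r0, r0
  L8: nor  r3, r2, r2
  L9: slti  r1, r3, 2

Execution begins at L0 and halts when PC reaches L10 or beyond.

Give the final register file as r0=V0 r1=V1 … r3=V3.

r0=0 r1=0 r2=0 r3=2

PC=0  and  r2, r0, r0        | r0=0 r1=0 r2=0 r3=6
PC=1  or   r1, r2, r1        | r0=0 r1=0 r2=0 r3=6
PC=2  beq  r3, r1, L9        | r0=0 r1=0 r2=0 r3=6  [not taken]
PC=3  sub  r1, r2, r0        | r0=0 r1=0 r2=0 r3=6
PC=4  and  r3, r1, r1        | r0=0 r1=0 r2=0 r3=0
PC=5  beq  r1, r0, L10       | r0=0 r1=0 r2=0 r3=0  [TAKEN]
PC=6  ori   r3, r0, 2        | r0=0 r1=0 r2=0 r3=2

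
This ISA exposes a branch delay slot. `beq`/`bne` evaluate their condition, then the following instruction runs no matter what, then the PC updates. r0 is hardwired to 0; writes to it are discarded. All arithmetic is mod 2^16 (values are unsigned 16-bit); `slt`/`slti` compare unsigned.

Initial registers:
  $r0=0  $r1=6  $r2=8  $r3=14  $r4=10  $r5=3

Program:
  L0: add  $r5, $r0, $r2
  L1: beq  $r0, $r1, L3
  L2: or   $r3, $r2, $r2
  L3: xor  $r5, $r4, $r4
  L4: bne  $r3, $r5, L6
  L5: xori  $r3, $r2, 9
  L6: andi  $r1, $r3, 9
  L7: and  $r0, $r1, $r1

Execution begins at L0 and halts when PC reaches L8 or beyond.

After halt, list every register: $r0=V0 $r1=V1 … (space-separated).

$r0=0 $r1=1 $r2=8 $r3=1 $r4=10 $r5=0

PC=0  add  $r5, $r0, $r2     | $r0=0 $r1=6 $r2=8 $r3=14 $r4=10 $r5=8
PC=1  beq  $r0, $r1, L3      | $r0=0 $r1=6 $r2=8 $r3=14 $r4=10 $r5=8  [not taken]
PC=2  or   $r3, $r2, $r2     | $r0=0 $r1=6 $r2=8 $r3=8 $r4=10 $r5=8
PC=3  xor  $r5, $r4, $r4     | $r0=0 $r1=6 $r2=8 $r3=8 $r4=10 $r5=0
PC=4  bne  $r3, $r5, L6      | $r0=0 $r1=6 $r2=8 $r3=8 $r4=10 $r5=0  [TAKEN]
PC=5  xori  $r3, $r2, 9      | $r0=0 $r1=6 $r2=8 $r3=1 $r4=10 $r5=0
PC=6  andi  $r1, $r3, 9      | $r0=0 $r1=1 $r2=8 $r3=1 $r4=10 $r5=0
PC=7  and  $r0, $r1, $r1     | $r0=0 $r1=1 $r2=8 $r3=1 $r4=10 $r5=0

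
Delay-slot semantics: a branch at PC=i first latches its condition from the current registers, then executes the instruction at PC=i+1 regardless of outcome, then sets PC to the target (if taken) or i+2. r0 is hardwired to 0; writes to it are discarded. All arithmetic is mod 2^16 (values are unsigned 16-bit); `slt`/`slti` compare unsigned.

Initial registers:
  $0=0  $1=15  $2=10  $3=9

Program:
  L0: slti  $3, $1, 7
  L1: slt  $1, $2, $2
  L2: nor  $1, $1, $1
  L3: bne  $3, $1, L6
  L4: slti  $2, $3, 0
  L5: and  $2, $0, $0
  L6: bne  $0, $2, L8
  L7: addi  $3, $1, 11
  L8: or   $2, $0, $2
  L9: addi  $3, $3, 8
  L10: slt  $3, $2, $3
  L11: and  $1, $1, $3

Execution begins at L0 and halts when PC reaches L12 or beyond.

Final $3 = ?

1

PC=0  slti  $3, $1, 7        | $0=0 $1=15 $2=10 $3=0
PC=1  slt  $1, $2, $2        | $0=0 $1=0 $2=10 $3=0
PC=2  nor  $1, $1, $1        | $0=0 $1=65535 $2=10 $3=0
PC=3  bne  $3, $1, L6        | $0=0 $1=65535 $2=10 $3=0  [TAKEN]
PC=4  slti  $2, $3, 0        | $0=0 $1=65535 $2=0 $3=0
PC=6  bne  $0, $2, L8        | $0=0 $1=65535 $2=0 $3=0  [not taken]
PC=7  addi  $3, $1, 11       | $0=0 $1=65535 $2=0 $3=10
PC=8  or   $2, $0, $2        | $0=0 $1=65535 $2=0 $3=10
PC=9  addi  $3, $3, 8        | $0=0 $1=65535 $2=0 $3=18
PC=10 slt  $3, $2, $3        | $0=0 $1=65535 $2=0 $3=1
PC=11 and  $1, $1, $3        | $0=0 $1=1 $2=0 $3=1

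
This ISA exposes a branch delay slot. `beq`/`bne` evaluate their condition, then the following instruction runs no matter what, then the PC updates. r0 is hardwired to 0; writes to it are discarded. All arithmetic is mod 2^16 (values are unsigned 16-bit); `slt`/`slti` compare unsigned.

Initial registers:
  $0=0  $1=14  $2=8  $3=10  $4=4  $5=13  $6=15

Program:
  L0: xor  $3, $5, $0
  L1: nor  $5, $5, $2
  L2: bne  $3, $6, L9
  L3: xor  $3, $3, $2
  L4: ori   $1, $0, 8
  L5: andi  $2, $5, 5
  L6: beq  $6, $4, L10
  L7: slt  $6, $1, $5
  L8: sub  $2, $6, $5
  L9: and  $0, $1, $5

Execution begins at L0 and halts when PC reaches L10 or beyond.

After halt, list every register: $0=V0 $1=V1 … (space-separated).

$0=0 $1=14 $2=8 $3=5 $4=4 $5=65522 $6=15

  step pc=0: xor  $3, $5, $0  regs=(0,14,8,13,4,13,15)
  step pc=1: nor  $5, $5, $2  regs=(0,14,8,13,4,65522,15)
  step pc=2: bne  $3, $6, L9  cond=T  regs=(0,14,8,13,4,65522,15)
  step pc=3: xor  $3, $3, $2  regs=(0,14,8,5,4,65522,15)
  step pc=9: and  $0, $1, $5  regs=(0,14,8,5,4,65522,15)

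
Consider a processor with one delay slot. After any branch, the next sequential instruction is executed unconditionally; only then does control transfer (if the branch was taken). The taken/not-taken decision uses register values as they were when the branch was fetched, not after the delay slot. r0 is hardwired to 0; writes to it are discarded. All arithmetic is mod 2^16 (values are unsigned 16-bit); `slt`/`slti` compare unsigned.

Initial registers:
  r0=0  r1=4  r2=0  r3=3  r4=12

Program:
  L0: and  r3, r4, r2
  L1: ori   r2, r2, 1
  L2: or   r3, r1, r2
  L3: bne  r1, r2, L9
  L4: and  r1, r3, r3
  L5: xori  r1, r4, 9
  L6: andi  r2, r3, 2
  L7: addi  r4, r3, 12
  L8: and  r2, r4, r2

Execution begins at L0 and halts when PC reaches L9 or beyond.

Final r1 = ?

[0] and  r3, r4, r2  →  {r0:0, r1:4, r2:0, r3:0, r4:12}
[1] ori   r2, r2, 1  →  {r0:0, r1:4, r2:1, r3:0, r4:12}
[2] or   r3, r1, r2  →  {r0:0, r1:4, r2:1, r3:5, r4:12}
[3] bne  r1, r2, L9  →  {r0:0, r1:4, r2:1, r3:5, r4:12}  ⟨branch taken⟩
[4] and  r1, r3, r3  →  {r0:0, r1:5, r2:1, r3:5, r4:12}

5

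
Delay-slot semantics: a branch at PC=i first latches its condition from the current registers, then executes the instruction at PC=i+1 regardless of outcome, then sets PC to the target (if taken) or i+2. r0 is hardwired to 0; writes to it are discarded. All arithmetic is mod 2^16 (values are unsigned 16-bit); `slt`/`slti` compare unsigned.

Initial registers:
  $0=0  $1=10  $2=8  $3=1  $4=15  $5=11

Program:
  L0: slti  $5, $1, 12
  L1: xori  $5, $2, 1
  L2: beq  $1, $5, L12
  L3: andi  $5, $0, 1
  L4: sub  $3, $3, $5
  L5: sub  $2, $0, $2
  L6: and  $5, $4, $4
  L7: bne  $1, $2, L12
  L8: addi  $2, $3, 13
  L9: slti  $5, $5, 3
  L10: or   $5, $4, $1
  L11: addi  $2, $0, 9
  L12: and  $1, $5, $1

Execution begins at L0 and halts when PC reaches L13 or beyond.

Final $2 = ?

14

#0 slti  $5, $1, 12 ; 0/10/8/1/15/1
#1 xori  $5, $2, 1 ; 0/10/8/1/15/9
#2 beq  $1, $5, L12 ; 0/10/8/1/15/9 ; →fallthru
#3 andi  $5, $0, 1 ; 0/10/8/1/15/0
#4 sub  $3, $3, $5 ; 0/10/8/1/15/0
#5 sub  $2, $0, $2 ; 0/10/65528/1/15/0
#6 and  $5, $4, $4 ; 0/10/65528/1/15/15
#7 bne  $1, $2, L12 ; 0/10/65528/1/15/15 ; →target
#8 addi  $2, $3, 13 ; 0/10/14/1/15/15
#12 and  $1, $5, $1 ; 0/10/14/1/15/15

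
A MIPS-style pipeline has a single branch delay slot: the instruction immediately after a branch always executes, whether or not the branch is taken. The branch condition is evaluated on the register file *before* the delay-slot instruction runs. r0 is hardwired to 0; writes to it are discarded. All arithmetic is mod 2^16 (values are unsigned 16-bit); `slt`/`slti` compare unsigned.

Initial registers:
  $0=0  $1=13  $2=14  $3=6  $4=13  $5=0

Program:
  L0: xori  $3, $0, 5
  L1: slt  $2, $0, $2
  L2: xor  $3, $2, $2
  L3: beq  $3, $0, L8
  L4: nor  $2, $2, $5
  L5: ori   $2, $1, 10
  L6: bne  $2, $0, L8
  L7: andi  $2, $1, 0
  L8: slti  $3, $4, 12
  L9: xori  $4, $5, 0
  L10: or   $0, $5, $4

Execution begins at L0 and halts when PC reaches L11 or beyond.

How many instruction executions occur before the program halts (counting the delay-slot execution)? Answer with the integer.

8

  step pc=0: xori  $3, $0, 5  regs=(0,13,14,5,13,0)
  step pc=1: slt  $2, $0, $2  regs=(0,13,1,5,13,0)
  step pc=2: xor  $3, $2, $2  regs=(0,13,1,0,13,0)
  step pc=3: beq  $3, $0, L8  cond=T  regs=(0,13,1,0,13,0)
  step pc=4: nor  $2, $2, $5  regs=(0,13,65534,0,13,0)
  step pc=8: slti  $3, $4, 12  regs=(0,13,65534,0,13,0)
  step pc=9: xori  $4, $5, 0  regs=(0,13,65534,0,0,0)
  step pc=10: or   $0, $5, $4  regs=(0,13,65534,0,0,0)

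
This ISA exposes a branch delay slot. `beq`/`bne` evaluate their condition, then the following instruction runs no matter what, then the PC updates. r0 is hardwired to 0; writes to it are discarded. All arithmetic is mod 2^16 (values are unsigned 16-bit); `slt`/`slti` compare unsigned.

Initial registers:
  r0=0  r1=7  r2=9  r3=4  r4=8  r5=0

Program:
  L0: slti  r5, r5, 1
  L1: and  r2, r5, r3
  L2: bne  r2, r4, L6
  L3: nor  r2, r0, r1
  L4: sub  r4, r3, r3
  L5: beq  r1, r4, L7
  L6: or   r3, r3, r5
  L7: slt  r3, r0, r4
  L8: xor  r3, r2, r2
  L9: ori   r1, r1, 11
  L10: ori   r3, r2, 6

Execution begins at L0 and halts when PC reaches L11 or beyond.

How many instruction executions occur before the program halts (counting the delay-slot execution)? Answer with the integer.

9

#0 slti  r5, r5, 1 ; 0/7/9/4/8/1
#1 and  r2, r5, r3 ; 0/7/0/4/8/1
#2 bne  r2, r4, L6 ; 0/7/0/4/8/1 ; →target
#3 nor  r2, r0, r1 ; 0/7/65528/4/8/1
#6 or   r3, r3, r5 ; 0/7/65528/5/8/1
#7 slt  r3, r0, r4 ; 0/7/65528/1/8/1
#8 xor  r3, r2, r2 ; 0/7/65528/0/8/1
#9 ori   r1, r1, 11 ; 0/15/65528/0/8/1
#10 ori   r3, r2, 6 ; 0/15/65528/65534/8/1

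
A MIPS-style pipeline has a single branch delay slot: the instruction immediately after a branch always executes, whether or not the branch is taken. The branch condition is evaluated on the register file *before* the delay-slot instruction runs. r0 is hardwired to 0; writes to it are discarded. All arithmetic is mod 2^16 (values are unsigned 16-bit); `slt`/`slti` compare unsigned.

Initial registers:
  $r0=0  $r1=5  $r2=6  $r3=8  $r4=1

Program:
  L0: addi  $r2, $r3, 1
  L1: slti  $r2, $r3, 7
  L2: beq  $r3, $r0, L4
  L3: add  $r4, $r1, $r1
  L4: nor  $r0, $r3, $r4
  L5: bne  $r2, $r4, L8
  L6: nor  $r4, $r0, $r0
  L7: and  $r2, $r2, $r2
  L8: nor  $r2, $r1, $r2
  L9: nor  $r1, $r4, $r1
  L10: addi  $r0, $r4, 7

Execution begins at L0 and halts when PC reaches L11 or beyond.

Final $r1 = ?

0

PC=0  addi  $r2, $r3, 1      | $r0=0 $r1=5 $r2=9 $r3=8 $r4=1
PC=1  slti  $r2, $r3, 7      | $r0=0 $r1=5 $r2=0 $r3=8 $r4=1
PC=2  beq  $r3, $r0, L4      | $r0=0 $r1=5 $r2=0 $r3=8 $r4=1  [not taken]
PC=3  add  $r4, $r1, $r1     | $r0=0 $r1=5 $r2=0 $r3=8 $r4=10
PC=4  nor  $r0, $r3, $r4     | $r0=0 $r1=5 $r2=0 $r3=8 $r4=10
PC=5  bne  $r2, $r4, L8      | $r0=0 $r1=5 $r2=0 $r3=8 $r4=10  [TAKEN]
PC=6  nor  $r4, $r0, $r0     | $r0=0 $r1=5 $r2=0 $r3=8 $r4=65535
PC=8  nor  $r2, $r1, $r2     | $r0=0 $r1=5 $r2=65530 $r3=8 $r4=65535
PC=9  nor  $r1, $r4, $r1     | $r0=0 $r1=0 $r2=65530 $r3=8 $r4=65535
PC=10 addi  $r0, $r4, 7      | $r0=0 $r1=0 $r2=65530 $r3=8 $r4=65535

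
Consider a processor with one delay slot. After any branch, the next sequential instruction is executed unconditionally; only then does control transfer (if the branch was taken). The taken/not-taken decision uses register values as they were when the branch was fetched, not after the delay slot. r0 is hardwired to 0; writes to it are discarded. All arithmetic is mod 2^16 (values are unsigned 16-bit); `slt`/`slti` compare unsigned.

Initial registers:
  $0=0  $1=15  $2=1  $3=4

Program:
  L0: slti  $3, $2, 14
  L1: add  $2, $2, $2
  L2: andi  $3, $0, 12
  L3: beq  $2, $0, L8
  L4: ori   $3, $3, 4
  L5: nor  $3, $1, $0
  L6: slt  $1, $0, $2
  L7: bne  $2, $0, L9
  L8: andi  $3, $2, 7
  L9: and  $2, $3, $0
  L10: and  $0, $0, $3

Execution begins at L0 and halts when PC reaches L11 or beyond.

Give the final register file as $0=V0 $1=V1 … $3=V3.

$0=0 $1=1 $2=0 $3=2

[0] slti  $3, $2, 14  →  {$0:0, $1:15, $2:1, $3:1}
[1] add  $2, $2, $2  →  {$0:0, $1:15, $2:2, $3:1}
[2] andi  $3, $0, 12  →  {$0:0, $1:15, $2:2, $3:0}
[3] beq  $2, $0, L8  →  {$0:0, $1:15, $2:2, $3:0}  ⟨branch fallthrough⟩
[4] ori   $3, $3, 4  →  {$0:0, $1:15, $2:2, $3:4}
[5] nor  $3, $1, $0  →  {$0:0, $1:15, $2:2, $3:65520}
[6] slt  $1, $0, $2  →  {$0:0, $1:1, $2:2, $3:65520}
[7] bne  $2, $0, L9  →  {$0:0, $1:1, $2:2, $3:65520}  ⟨branch taken⟩
[8] andi  $3, $2, 7  →  {$0:0, $1:1, $2:2, $3:2}
[9] and  $2, $3, $0  →  {$0:0, $1:1, $2:0, $3:2}
[10] and  $0, $0, $3  →  {$0:0, $1:1, $2:0, $3:2}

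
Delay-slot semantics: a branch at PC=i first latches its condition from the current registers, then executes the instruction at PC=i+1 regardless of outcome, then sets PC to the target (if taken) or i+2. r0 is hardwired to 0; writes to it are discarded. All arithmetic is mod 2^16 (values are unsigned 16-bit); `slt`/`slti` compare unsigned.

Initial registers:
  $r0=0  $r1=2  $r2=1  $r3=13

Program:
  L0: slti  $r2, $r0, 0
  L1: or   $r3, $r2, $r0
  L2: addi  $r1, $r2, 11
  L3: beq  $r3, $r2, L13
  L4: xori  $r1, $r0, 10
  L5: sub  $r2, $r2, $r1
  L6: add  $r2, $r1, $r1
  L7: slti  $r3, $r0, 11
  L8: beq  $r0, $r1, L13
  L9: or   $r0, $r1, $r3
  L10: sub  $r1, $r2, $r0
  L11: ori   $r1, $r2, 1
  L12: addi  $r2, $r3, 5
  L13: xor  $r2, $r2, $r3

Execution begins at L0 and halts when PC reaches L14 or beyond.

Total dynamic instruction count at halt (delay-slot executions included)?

  step pc=0: slti  $r2, $r0, 0  regs=(0,2,0,13)
  step pc=1: or   $r3, $r2, $r0  regs=(0,2,0,0)
  step pc=2: addi  $r1, $r2, 11  regs=(0,11,0,0)
  step pc=3: beq  $r3, $r2, L13  cond=T  regs=(0,11,0,0)
  step pc=4: xori  $r1, $r0, 10  regs=(0,10,0,0)
  step pc=13: xor  $r2, $r2, $r3  regs=(0,10,0,0)

6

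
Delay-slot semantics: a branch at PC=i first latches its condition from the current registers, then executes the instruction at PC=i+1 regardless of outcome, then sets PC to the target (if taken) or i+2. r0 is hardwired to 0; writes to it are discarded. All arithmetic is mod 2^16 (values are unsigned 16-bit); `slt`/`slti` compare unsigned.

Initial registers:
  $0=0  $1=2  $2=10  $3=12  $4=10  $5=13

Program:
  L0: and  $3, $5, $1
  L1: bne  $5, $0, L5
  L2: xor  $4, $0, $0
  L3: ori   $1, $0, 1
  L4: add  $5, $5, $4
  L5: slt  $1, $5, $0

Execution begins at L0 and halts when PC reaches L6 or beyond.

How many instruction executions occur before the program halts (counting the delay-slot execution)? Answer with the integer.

4

PC=0  and  $3, $5, $1        | $0=0 $1=2 $2=10 $3=0 $4=10 $5=13
PC=1  bne  $5, $0, L5        | $0=0 $1=2 $2=10 $3=0 $4=10 $5=13  [TAKEN]
PC=2  xor  $4, $0, $0        | $0=0 $1=2 $2=10 $3=0 $4=0 $5=13
PC=5  slt  $1, $5, $0        | $0=0 $1=0 $2=10 $3=0 $4=0 $5=13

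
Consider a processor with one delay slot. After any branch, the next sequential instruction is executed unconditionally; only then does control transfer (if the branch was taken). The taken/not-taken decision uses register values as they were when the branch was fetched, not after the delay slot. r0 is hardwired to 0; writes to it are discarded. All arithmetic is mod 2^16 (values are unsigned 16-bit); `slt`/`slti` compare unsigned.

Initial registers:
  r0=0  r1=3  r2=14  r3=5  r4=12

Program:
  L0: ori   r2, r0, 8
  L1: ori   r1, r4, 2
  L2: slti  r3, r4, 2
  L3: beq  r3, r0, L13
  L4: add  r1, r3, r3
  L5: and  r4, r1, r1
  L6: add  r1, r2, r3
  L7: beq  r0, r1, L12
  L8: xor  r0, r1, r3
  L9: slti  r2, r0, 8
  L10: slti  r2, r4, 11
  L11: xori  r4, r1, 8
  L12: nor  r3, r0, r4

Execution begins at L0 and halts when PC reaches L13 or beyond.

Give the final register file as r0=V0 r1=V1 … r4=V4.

  step pc=0: ori   r2, r0, 8  regs=(0,3,8,5,12)
  step pc=1: ori   r1, r4, 2  regs=(0,14,8,5,12)
  step pc=2: slti  r3, r4, 2  regs=(0,14,8,0,12)
  step pc=3: beq  r3, r0, L13  cond=T  regs=(0,14,8,0,12)
  step pc=4: add  r1, r3, r3  regs=(0,0,8,0,12)

r0=0 r1=0 r2=8 r3=0 r4=12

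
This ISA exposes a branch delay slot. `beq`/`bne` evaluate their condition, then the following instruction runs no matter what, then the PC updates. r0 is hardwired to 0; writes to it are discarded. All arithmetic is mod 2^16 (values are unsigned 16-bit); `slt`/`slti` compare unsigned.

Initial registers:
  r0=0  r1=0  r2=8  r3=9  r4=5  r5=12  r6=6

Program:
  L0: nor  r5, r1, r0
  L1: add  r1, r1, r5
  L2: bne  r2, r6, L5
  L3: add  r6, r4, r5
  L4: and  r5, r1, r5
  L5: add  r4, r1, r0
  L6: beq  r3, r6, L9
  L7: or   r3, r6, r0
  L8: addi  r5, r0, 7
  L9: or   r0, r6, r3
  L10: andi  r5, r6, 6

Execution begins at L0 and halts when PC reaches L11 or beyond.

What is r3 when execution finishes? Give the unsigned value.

#0 nor  r5, r1, r0 ; 0/0/8/9/5/65535/6
#1 add  r1, r1, r5 ; 0/65535/8/9/5/65535/6
#2 bne  r2, r6, L5 ; 0/65535/8/9/5/65535/6 ; →target
#3 add  r6, r4, r5 ; 0/65535/8/9/5/65535/4
#5 add  r4, r1, r0 ; 0/65535/8/9/65535/65535/4
#6 beq  r3, r6, L9 ; 0/65535/8/9/65535/65535/4 ; →fallthru
#7 or   r3, r6, r0 ; 0/65535/8/4/65535/65535/4
#8 addi  r5, r0, 7 ; 0/65535/8/4/65535/7/4
#9 or   r0, r6, r3 ; 0/65535/8/4/65535/7/4
#10 andi  r5, r6, 6 ; 0/65535/8/4/65535/4/4

4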